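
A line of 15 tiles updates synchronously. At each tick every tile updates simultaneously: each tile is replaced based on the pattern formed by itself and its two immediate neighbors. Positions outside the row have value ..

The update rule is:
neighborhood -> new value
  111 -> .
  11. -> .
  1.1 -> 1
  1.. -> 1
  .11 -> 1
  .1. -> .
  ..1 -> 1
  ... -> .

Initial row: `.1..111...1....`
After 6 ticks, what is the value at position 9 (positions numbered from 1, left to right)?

1.111..1.1.1...
.11..11.1.1.1..
11.111.1.1.1.1.
1.11..1.1.1.1.1
.11.11.1.1.1.1.
11.11.1.1.1.1.1
position 9 holds 1

1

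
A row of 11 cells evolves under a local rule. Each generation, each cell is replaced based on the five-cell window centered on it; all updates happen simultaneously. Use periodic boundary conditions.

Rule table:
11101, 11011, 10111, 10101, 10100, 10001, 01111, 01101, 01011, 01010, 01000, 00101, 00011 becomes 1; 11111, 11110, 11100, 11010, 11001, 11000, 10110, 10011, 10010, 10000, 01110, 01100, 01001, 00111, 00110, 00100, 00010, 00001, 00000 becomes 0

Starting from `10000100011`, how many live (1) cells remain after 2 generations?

1

00000011100
00000100000
count of 1: 1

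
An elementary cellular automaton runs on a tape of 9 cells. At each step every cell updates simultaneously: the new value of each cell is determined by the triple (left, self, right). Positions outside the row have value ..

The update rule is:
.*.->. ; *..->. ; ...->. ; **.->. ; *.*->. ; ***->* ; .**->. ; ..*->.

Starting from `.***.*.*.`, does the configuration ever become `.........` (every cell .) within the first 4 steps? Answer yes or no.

yes

step 1: ..*......
step 2: .........
all cells are . at step 2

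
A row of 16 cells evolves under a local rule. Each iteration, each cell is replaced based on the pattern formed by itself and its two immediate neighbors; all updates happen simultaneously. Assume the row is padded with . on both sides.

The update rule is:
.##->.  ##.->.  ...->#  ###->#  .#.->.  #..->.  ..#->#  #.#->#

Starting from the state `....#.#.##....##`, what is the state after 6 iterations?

..#..#..#..#..#.

####.#.#...###..
.##.#.#..##.#..#
#..#.#..#..#..#.
..#.#..#..#..#..
##.#..#..#..#..#
..#..#..#..#..#.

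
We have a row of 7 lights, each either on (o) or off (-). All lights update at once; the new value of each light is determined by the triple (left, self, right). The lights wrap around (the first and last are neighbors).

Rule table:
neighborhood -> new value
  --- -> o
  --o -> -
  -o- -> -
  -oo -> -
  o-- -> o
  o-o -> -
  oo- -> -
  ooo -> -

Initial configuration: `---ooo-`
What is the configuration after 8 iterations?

oo----o
--ooo--
o----oo
-ooo---
----ooo
ooo----
---ooo-  (repeats iteration 0; period 7)
iteration 8: oo----o

oo----o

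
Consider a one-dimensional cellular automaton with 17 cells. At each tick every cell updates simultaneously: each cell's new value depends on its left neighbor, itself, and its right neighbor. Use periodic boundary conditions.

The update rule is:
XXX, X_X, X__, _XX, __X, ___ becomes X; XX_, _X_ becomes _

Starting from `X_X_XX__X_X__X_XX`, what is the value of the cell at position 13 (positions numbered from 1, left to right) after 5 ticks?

tick 1: _X_XX_XX_X_XX_XXX
tick 2: X_XX_XX_X_XX_XXX_
tick 3: _XX_XX_X_XX_XXX_X
tick 4: XX_XX_X_XX_XXX_X_
tick 5: X_XX_X_XX_XXX_X_X
position 13 holds X

X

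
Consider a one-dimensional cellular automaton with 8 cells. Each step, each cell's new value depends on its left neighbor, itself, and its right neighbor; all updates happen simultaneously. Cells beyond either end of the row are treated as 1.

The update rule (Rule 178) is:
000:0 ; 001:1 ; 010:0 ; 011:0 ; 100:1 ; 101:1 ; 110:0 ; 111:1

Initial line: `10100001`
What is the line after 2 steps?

10101101

step 1: 01010010
step 2: 10101101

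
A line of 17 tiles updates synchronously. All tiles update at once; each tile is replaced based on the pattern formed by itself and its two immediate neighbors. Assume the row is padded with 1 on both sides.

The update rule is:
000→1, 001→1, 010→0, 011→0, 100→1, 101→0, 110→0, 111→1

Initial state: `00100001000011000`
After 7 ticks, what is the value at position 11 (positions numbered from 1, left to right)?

11011110111100111
10001100011011011
01110011100000001
00101101011111110
11000000001111100
10111111110111011
00011111100010001
position 11 holds 0

0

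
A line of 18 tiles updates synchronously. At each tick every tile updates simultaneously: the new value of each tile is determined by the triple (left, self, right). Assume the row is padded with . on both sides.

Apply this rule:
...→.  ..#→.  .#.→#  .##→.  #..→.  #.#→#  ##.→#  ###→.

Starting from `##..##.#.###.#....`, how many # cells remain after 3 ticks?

3

.#...####..###....
.#......#....#....
.#......#....#....
count of #: 3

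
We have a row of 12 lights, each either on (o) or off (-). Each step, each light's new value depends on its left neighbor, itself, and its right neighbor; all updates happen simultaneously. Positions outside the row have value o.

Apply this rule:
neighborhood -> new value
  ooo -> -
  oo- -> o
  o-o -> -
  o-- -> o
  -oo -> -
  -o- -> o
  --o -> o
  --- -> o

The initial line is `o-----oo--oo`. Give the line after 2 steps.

oooooo-ooo--
-----o---ooo

-----o---ooo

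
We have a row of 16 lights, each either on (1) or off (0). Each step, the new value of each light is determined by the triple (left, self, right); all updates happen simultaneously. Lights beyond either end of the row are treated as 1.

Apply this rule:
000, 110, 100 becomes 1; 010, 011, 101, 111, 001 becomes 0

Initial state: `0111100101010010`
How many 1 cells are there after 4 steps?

9

step 1: 0000110000001000
step 2: 1110011111100110
step 3: 0011000000110010
step 4: 1001111110011000
count of 1: 9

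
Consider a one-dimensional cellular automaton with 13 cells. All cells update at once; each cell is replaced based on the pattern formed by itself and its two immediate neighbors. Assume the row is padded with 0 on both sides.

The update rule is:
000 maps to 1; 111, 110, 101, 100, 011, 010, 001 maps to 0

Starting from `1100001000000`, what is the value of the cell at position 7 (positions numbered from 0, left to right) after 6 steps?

0

step 1: 0001100011111
step 2: 1100001000000  (repeats step 0; period 2)
step 6: 1100001000000
position 7 holds 0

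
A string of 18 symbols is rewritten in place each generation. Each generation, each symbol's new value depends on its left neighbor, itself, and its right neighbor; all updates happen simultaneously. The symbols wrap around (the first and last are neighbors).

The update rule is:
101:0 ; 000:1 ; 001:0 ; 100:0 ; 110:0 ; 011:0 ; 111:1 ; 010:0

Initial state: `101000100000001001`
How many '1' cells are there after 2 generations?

generation 1: 000010001111100000
generation 2: 111000100111001111
count of 1: 11

11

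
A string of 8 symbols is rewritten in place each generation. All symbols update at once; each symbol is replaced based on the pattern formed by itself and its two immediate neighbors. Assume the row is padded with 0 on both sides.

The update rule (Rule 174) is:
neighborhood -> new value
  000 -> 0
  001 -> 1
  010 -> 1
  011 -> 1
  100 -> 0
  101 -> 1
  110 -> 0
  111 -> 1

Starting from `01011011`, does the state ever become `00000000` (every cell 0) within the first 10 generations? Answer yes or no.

no

11110110
11101100
11011000
10110000
11100000
11000000
10000000
10000000  (fixed point — unchanged through generation 10)
generation 10 is 10000000, still not uniform 0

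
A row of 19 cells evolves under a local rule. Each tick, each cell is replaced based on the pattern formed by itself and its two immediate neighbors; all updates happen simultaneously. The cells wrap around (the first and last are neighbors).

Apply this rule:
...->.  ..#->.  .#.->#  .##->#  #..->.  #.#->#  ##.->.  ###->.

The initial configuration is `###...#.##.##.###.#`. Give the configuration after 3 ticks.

......#..#.##....#.

......###.##.##..##
......#..##.##...#.
......#..#.##....#.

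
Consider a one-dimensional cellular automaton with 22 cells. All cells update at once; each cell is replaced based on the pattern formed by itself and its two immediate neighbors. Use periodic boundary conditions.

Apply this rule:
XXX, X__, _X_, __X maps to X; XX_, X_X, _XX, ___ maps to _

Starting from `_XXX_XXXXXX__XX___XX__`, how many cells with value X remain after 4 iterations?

iteration 1: X_X___XXXX_XX__X_X__X_
iteration 2: X_XX_X_XX____XXX_XXXX_
iteration 3: X____X___X__X_X___XX__
iteration 4: XX__XXX_XXXXX_XX_X__XX
count of X: 15

15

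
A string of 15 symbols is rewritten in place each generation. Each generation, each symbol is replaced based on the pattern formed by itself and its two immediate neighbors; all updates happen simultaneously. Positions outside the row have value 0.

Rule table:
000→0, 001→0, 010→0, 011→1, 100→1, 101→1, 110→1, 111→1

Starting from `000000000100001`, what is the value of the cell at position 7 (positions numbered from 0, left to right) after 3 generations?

0

generation 1: 000000000010000
generation 2: 000000000001000
generation 3: 000000000000100
position 7 holds 0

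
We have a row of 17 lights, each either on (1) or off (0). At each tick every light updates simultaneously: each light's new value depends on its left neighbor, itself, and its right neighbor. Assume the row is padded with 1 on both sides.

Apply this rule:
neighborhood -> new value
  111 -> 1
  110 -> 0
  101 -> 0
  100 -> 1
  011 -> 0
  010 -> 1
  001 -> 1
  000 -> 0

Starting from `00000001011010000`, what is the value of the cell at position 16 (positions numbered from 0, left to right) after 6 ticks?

1

tick 1: 10000011000011001
tick 2: 01000100100100110
tick 3: 01101111111111000
tick 4: 00000111111110101
tick 5: 10001011111100100
tick 6: 01011001111011111
position 16 holds 1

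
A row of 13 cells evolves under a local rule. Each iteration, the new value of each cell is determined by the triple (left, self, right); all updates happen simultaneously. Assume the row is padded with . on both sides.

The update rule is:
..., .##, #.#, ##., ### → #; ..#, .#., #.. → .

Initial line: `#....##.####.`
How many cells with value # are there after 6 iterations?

11

..##.#######.
#.##########.
.###########.
.###########.  (fixed point — unchanged through iteration 6)
count of #: 11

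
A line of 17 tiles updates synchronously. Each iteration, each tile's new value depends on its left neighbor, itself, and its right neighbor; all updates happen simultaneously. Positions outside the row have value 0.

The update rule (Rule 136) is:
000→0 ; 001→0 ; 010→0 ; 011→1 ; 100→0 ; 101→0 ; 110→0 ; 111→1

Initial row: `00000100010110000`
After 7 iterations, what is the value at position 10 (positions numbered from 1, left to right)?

00000000000100000
00000000000000000
00000000000000000  (fixed point — unchanged through iteration 7)
position 10 holds 0

0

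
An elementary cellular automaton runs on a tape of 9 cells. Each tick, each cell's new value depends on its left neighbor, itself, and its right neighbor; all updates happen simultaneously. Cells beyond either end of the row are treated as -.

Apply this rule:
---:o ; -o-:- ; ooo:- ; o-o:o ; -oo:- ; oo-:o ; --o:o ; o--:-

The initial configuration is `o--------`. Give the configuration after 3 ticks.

-o-ooooo-

tick 1: --ooooooo
tick 2: oo------o
tick 3: -o-ooooo-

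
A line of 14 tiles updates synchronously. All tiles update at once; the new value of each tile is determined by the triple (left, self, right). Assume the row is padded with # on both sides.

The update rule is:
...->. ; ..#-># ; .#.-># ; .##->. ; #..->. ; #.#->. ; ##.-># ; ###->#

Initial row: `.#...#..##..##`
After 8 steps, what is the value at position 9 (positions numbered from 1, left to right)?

.

.#..##.#.#.#.#
.#.#.#.#.#.#..
.#.#.#.#.#.#.#
.#.#.#.#.#.#..  (repeats step 2; period 2)
step 8: .#.#.#.#.#.#..
position 9 holds .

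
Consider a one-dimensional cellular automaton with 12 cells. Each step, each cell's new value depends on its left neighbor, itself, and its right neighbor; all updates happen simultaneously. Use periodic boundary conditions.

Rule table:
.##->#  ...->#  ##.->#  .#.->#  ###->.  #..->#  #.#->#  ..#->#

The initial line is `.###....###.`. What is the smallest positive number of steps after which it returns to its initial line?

step 1: ##.######.##
step 2: .###....###.

2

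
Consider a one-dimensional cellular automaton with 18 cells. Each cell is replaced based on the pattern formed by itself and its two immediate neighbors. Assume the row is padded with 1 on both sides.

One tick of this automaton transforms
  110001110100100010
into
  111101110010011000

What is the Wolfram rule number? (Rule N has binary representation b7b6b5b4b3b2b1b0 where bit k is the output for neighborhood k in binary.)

217

position 0: 111 → 1  (bit 7 = 1)
position 1: 110 → 1  (bit 6 = 1)
position 8: 101 → 0  (bit 5 = 0)
position 2: 100 → 1  (bit 4 = 1)
position 5: 011 → 1  (bit 3 = 1)
position 9: 010 → 0  (bit 2 = 0)
position 4: 001 → 0  (bit 1 = 0)
position 3: 000 → 1  (bit 0 = 1)
bits b7..b0 = 11011001 = 217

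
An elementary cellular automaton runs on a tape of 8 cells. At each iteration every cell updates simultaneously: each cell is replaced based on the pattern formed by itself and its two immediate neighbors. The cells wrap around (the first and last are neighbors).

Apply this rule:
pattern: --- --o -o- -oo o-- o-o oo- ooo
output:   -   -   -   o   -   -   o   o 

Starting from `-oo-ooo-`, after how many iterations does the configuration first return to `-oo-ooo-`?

-oo-ooo-

1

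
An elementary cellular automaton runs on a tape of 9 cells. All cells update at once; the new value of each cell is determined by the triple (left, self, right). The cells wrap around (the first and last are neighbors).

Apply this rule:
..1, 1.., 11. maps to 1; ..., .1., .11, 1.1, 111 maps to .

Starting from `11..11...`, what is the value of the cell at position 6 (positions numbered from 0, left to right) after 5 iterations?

.111.11.1
...1..1..
..1.11.1.
.1...1..1
..1.1.11.
position 6 holds 1

1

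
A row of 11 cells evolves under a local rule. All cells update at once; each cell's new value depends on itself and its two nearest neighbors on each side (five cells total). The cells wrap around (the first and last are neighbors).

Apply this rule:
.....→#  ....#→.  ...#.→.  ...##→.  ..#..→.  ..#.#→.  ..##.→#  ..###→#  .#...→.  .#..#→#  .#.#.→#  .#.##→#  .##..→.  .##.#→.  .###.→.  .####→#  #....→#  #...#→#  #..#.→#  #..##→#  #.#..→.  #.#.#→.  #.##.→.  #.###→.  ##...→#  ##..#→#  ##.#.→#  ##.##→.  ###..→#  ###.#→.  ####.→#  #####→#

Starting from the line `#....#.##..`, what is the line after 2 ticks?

##..#..###.

..#...#..##
##..#..###.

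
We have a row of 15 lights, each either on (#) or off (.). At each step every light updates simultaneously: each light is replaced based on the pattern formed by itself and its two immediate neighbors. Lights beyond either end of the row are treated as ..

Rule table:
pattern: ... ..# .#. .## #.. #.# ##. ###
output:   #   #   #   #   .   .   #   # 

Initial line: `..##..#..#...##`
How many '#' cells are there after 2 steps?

step 1: ####.##.##.####
step 2: ####.##.##.####
count of #: 12

12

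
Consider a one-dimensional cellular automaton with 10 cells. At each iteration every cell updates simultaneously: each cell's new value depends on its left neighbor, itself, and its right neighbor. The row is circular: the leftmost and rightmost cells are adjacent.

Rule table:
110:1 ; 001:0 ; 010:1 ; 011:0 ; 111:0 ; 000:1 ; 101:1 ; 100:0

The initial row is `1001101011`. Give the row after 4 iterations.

1000111100
1010000100
1110110100
0011011100

0011011100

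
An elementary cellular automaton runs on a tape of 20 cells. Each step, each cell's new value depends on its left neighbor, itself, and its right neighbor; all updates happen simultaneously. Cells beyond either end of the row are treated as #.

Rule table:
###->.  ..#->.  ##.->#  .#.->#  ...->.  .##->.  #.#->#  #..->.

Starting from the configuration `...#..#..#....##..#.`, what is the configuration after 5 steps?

...#..#..#.....#..##
...#..#..#.....#....
...#..#..#.....#....  (fixed point — unchanged through step 5)

...#..#..#.....#....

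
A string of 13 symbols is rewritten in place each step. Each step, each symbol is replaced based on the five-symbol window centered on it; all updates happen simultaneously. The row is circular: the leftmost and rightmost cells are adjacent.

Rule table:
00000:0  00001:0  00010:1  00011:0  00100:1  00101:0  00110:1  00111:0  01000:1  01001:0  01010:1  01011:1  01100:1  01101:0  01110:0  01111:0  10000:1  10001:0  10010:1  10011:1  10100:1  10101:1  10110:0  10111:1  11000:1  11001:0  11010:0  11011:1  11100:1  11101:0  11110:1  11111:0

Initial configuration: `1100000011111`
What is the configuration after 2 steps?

0011110000000

1111000000000
0011110000000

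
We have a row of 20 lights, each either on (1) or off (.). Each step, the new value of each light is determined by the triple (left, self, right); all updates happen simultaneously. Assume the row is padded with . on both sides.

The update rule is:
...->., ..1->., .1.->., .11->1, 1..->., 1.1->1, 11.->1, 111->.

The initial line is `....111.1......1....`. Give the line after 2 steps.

....1.11............
.....111............

.....111............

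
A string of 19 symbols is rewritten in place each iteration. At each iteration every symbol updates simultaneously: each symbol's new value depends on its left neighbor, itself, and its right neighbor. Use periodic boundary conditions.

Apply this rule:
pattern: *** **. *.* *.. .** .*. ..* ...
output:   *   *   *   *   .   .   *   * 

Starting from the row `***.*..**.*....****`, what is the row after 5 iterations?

****.**.**.****.***
*****.**.**.****.**
******.**.**.****.*
*******.**.**.****.
.*******.**.**.****

.*******.**.**.****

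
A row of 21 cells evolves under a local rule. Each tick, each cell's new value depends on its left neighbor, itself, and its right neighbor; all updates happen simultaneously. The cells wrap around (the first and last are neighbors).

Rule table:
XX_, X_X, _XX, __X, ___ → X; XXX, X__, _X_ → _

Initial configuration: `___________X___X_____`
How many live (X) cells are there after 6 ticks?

XXXXXXXXXXX__XX__XXXX
__________X_XXX_XX___
XXXXXXXXXX_XX_XXXX_XX
_________XXXXXX__XXX_
XXXXXXXXXX____X_XX_X_
X________X_XXX_XXXX_X
count of X: 10

10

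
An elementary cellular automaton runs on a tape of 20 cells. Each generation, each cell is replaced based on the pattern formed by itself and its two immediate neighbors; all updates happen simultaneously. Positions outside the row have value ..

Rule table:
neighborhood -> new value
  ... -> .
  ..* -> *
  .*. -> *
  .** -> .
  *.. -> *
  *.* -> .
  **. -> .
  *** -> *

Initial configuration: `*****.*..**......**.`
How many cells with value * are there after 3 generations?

generation 1: .***..***..*....*..*
generation 2: *.*.**.*.****..*****
generation 3: *.*....*..**.**.***.
count of *: 10

10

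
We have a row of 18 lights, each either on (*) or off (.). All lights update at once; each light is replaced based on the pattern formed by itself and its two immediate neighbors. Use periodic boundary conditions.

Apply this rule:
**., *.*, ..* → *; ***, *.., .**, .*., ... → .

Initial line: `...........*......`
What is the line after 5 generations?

..........*.......
.........*........
........*.........
.......*..........
......*...........

......*...........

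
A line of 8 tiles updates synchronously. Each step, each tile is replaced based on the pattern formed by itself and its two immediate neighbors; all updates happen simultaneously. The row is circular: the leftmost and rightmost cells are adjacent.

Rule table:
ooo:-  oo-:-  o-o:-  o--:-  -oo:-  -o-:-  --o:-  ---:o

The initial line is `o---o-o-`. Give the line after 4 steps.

o---oooo

--o-----
o---oooo
--o-----  (repeats step 1; period 2)
step 4: o---oooo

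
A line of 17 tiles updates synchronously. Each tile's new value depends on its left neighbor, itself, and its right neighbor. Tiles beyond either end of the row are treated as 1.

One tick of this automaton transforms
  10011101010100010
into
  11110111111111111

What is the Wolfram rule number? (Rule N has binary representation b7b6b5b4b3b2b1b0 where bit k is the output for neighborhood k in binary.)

position 4: 111 → 0  (bit 7 = 0)
position 0: 110 → 1  (bit 6 = 1)
position 6: 101 → 1  (bit 5 = 1)
position 1: 100 → 1  (bit 4 = 1)
position 3: 011 → 1  (bit 3 = 1)
position 7: 010 → 1  (bit 2 = 1)
position 2: 001 → 1  (bit 1 = 1)
position 13: 000 → 1  (bit 0 = 1)
bits b7..b0 = 01111111 = 127

127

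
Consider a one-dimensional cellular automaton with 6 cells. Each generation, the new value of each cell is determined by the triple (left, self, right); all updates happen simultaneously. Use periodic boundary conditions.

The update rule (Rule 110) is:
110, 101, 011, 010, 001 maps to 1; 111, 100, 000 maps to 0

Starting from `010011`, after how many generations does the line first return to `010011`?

110111
011100
110100
111101
000111
001101
011111
110001
010011

9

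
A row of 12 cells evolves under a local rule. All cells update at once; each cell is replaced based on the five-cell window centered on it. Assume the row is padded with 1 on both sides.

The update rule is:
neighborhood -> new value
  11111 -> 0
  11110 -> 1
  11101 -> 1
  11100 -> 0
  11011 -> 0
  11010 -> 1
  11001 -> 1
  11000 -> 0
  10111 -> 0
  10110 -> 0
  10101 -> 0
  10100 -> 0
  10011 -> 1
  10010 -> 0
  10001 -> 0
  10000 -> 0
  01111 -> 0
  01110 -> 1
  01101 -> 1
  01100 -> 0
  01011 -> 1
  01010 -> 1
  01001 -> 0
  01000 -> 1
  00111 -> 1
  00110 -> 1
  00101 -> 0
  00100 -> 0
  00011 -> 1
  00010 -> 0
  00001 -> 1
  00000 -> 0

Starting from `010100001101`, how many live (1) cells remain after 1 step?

7

101010111100
count of 1: 7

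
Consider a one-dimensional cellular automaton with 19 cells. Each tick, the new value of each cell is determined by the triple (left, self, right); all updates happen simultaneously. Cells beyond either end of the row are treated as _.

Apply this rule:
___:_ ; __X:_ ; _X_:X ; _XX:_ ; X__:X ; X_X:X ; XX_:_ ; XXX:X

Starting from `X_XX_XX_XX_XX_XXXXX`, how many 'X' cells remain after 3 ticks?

tick 1: XX__X__X__X__X_XXX_
tick 2: __X_XX_XX_XX_XX_X_X
tick 3: __XX__X__X__X__XXXX
count of X: 9

9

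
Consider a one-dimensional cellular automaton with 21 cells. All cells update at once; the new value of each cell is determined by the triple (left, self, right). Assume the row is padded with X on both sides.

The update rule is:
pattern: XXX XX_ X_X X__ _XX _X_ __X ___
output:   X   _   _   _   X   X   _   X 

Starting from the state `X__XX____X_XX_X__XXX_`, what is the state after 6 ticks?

_X_X__X__X_X__X__X_X_

___X__XX_X_X__X__XX__
_X_X__X__X_X__X__X___
_X_X__X__X_X__X__X_X_
_X_X__X__X_X__X__X_X_  (fixed point — unchanged through tick 6)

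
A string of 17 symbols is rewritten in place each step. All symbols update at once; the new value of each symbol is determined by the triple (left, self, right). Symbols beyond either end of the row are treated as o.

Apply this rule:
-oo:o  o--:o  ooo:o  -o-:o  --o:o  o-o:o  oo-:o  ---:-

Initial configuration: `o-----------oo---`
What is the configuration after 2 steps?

ooo-------ooooooo

step 1: oo---------oooo-o
step 2: ooo-------ooooooo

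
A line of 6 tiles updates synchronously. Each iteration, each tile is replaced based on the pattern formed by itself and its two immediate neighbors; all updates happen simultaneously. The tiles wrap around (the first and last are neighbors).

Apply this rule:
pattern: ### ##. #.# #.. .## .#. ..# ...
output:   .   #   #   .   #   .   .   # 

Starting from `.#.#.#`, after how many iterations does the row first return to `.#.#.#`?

#.#.#.
.#.#.#

2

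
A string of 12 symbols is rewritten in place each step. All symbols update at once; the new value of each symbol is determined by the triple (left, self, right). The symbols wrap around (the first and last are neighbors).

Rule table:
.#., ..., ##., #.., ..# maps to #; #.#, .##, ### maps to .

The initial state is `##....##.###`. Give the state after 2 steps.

#....#.#####

step 1: .#####.#....
step 2: #....#.#####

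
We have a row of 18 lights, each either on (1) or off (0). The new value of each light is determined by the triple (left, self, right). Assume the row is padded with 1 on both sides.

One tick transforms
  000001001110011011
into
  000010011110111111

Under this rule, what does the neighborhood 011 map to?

1

At position 8 the neighborhood is 011; the next row has 1 there.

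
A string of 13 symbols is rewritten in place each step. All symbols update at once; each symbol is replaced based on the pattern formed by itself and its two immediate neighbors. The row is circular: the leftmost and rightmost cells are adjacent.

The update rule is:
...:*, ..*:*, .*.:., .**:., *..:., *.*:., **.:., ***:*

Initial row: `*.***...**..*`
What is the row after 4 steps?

step 1: ...*..**...*.
step 2: ***..*...**..
step 3: .*..*..**...*
step 4: ...*..*...**.

...*..*...**.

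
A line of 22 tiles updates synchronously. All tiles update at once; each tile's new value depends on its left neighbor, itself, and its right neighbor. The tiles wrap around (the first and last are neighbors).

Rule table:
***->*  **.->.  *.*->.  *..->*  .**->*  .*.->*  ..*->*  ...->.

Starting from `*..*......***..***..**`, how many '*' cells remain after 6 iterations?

15

.****....***.****.****
.***.*..***..***..***.
***..*****.****.****.*
**.******..***..***..*
*..*****.****.****.***
.******..***..***..***
count of *: 15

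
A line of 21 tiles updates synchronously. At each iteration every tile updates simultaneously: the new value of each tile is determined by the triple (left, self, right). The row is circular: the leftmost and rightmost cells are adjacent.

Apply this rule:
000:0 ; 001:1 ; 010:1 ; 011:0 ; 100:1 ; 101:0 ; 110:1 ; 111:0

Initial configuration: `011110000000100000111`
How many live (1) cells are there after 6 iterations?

000011000001110001001
100101100010011011111
111100110111101000000
000111010000101100001
101001011001100110011
101111001110111011100
count of 1: 14

14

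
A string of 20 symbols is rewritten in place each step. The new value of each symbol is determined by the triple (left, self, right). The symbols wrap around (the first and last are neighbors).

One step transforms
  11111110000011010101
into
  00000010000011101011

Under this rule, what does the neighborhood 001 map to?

At position 11 the neighborhood is 001; the next row has 0 there.

0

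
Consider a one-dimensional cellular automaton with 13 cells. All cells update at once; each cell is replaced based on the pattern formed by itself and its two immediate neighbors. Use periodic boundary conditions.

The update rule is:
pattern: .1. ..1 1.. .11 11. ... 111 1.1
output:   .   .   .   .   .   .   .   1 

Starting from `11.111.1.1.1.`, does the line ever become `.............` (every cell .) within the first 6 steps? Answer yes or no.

yes

..1...1.1.1.1
.......1.1.1.
........1.1..
.........1...
.............
all cells are . at step 5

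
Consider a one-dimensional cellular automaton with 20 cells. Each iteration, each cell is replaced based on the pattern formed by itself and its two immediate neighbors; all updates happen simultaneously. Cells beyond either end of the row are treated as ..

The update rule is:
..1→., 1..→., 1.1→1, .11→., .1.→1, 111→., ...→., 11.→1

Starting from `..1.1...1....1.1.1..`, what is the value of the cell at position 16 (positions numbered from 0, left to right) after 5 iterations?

.

..111...1....11111..
....1...1........1..
....1...1........1..  (fixed point — unchanged through iteration 5)
position 16 holds .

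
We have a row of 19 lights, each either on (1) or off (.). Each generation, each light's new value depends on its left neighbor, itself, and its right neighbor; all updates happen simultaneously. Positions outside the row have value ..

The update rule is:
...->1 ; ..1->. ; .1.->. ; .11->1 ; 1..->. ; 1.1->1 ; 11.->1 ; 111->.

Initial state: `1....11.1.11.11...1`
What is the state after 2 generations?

..11.111.111111.1..
1.1111.111....11..1

1.1111.111....11..1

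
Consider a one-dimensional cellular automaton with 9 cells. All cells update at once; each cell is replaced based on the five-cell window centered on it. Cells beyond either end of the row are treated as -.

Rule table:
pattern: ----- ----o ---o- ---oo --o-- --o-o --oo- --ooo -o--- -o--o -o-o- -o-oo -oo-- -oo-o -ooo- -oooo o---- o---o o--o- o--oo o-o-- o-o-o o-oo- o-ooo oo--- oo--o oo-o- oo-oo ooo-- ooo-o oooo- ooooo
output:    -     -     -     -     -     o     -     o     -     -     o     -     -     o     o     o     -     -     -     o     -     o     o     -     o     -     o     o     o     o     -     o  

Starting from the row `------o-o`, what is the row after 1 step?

------oo-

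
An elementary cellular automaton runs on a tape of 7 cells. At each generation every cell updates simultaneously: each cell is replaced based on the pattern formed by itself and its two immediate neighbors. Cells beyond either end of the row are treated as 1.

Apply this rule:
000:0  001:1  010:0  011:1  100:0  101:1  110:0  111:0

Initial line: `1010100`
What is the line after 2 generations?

generation 1: 0101001
generation 2: 1010011

1010011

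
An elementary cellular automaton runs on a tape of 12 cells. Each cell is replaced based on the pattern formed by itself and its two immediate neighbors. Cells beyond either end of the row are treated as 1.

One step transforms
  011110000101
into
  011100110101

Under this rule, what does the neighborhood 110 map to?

0

At position 4 the neighborhood is 110; the next row has 0 there.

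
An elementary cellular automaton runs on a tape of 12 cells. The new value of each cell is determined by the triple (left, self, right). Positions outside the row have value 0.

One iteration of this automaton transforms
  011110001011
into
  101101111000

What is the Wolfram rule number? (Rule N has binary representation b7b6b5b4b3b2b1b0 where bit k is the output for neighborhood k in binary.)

position 2: 111 → 1  (bit 7 = 1)
position 4: 110 → 0  (bit 6 = 0)
position 9: 101 → 0  (bit 5 = 0)
position 5: 100 → 1  (bit 4 = 1)
position 1: 011 → 0  (bit 3 = 0)
position 8: 010 → 1  (bit 2 = 1)
position 0: 001 → 1  (bit 1 = 1)
position 6: 000 → 1  (bit 0 = 1)
bits b7..b0 = 10010111 = 151

151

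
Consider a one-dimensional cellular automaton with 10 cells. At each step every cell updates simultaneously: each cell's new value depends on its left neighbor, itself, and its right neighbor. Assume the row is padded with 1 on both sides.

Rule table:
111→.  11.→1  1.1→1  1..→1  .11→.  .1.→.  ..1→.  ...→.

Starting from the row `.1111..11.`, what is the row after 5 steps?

1...11..11
11...11...
.11...11..
1.11...11.
11.11...11

11.11...11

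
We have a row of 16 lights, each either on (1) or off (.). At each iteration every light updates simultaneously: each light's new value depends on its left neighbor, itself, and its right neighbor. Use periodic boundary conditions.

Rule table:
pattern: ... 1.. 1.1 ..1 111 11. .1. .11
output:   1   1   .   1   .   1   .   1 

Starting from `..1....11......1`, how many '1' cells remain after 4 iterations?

8

11.111111111111.
11.1..........1.
11..1111111111..
11111........111
count of 1: 8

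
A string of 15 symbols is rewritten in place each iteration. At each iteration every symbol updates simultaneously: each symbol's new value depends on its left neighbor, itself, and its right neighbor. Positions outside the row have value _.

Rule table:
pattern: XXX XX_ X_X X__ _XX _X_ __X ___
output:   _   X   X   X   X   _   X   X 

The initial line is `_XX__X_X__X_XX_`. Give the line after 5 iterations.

XXXXXXXX___XXXX

XXXXX_X_XX_XXXX
X___XX_XXXXX__X
_XXXXXXX___XXX_
XX_____XXXXX_XX
XXXXXXXX___XXXX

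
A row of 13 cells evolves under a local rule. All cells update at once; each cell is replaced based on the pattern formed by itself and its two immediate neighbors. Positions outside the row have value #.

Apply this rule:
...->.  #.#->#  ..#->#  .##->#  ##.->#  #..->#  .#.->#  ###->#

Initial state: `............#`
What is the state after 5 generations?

#..........##
##........###
###......####
####....#####
#####..######

#####..######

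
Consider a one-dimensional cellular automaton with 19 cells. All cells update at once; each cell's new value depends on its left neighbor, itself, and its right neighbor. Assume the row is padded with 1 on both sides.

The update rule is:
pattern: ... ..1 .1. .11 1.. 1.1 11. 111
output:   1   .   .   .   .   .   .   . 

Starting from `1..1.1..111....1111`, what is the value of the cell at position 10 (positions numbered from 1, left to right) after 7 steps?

.

............11.....
.1111111111....111.
............11.....  (repeats step 1; period 2)
step 7: ............11.....
position 10 holds .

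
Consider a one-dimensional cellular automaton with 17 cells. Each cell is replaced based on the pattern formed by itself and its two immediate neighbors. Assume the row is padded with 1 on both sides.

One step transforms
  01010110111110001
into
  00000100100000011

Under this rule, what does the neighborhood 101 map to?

At position 0 the neighborhood is 101; the next row has 0 there.

0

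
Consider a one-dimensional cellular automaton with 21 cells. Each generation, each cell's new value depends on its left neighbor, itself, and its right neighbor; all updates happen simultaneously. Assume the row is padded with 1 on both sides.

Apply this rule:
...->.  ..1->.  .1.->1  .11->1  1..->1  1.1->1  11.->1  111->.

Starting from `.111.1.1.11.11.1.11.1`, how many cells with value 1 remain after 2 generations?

11.111111111111111111
.111.................
count of 1: 3

3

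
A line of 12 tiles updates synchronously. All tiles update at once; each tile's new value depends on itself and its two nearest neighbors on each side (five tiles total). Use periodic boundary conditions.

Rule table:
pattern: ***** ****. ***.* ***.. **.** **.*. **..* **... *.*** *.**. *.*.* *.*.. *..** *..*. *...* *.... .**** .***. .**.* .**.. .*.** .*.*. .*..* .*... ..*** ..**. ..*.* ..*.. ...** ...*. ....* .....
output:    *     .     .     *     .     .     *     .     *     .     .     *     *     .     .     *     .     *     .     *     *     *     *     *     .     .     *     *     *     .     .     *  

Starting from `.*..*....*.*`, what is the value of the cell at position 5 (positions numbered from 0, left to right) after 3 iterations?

iteration 1: ***.***..**.
iteration 2: **..*****...
iteration 3: .***..*.*..*
position 5 holds .

.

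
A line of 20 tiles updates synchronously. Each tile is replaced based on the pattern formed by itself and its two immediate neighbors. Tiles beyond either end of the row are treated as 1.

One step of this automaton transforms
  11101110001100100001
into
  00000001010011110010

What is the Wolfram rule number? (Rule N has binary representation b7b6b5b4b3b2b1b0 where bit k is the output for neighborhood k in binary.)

position 0: 111 → 0  (bit 7 = 0)
position 2: 110 → 0  (bit 6 = 0)
position 3: 101 → 0  (bit 5 = 0)
position 7: 100 → 1  (bit 4 = 1)
position 4: 011 → 0  (bit 3 = 0)
position 14: 010 → 1  (bit 2 = 1)
position 9: 001 → 1  (bit 1 = 1)
position 8: 000 → 0  (bit 0 = 0)
bits b7..b0 = 00010110 = 22

22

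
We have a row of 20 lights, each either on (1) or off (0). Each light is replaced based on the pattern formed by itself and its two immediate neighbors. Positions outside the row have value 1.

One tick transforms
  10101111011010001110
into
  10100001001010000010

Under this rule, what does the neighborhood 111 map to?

At position 5 the neighborhood is 111; the next row has 0 there.

0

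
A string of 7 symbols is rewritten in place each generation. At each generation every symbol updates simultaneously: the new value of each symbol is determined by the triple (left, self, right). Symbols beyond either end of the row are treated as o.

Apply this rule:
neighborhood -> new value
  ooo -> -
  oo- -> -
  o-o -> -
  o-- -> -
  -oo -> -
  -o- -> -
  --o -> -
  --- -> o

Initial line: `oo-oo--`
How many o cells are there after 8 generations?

5

-------
-ooooo-
-------  (repeats generation 1; period 2)
generation 8: -ooooo-
count of o: 5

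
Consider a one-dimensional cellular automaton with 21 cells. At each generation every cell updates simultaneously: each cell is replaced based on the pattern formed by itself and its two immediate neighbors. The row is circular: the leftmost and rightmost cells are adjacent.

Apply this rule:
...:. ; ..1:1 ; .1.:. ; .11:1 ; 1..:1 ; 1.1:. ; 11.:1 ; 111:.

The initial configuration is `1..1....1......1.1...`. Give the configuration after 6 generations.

.11.1..1.1....1...1.1
.11..11...1..1.1.1...
11111111.1.11.....1..
1......1...111...1.11
11....1.1.11.11.1..1.
111..1....11.11..11..

111..1....11.11..11..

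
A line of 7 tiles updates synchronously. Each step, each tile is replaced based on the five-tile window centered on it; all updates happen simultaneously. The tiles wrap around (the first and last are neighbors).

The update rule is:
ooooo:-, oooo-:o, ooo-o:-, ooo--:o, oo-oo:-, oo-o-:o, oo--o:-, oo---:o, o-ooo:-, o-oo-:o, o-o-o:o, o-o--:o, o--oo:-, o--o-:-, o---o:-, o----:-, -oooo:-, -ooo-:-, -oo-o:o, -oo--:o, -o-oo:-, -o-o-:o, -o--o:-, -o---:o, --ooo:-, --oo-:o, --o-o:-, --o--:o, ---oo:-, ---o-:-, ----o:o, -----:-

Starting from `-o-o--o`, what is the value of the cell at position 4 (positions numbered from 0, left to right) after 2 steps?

step 1: oooo---
step 2: --ooo--
position 4 holds o

o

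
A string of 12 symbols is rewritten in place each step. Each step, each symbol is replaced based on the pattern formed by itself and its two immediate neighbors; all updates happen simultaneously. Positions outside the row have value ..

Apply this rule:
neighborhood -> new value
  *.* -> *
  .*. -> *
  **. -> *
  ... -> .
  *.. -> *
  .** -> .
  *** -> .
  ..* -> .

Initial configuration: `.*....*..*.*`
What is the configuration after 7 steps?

.......**..*

.**...**.***
..**...**..*
...**...**.*
....**...***
.....**....*
......**...*
.......**..*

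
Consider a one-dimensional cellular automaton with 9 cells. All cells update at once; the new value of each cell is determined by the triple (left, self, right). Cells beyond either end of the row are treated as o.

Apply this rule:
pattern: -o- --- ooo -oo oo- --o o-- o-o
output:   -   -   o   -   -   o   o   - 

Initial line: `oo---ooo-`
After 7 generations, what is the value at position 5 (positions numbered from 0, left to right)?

o-o-o-o--
-------oo
o-----o-o
-o---o---
--o-o-o-o
oo-------
o-o-----o
position 5 holds -

-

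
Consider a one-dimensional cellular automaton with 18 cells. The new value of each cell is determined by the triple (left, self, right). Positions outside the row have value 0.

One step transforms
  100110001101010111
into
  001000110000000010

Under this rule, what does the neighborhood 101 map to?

0

At position 10 the neighborhood is 101; the next row has 0 there.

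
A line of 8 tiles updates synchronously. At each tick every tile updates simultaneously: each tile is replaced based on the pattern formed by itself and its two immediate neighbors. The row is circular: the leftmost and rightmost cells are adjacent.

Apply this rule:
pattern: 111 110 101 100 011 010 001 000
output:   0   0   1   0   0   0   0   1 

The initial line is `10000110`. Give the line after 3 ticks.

00110001
00000100
11110001

11110001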